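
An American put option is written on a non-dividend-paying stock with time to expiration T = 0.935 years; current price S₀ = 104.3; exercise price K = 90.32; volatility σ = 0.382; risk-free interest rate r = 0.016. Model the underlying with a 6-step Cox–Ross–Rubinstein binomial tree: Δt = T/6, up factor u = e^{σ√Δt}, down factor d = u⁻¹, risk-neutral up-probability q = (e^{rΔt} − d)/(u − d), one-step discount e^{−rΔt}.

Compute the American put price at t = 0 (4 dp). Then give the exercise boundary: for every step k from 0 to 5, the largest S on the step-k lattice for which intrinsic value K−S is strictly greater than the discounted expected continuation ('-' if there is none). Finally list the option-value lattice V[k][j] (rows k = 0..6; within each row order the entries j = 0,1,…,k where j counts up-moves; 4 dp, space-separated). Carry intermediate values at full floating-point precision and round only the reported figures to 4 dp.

price = 8.3447
boundary = - - - - 57.0588 66.3457
tree:
8.3447
12.4349 3.7880
17.9807 6.2626 1.0245
25.0405 10.1348 1.9401 0.0000
33.2612 15.9262 3.6741 0.0000 0.0000
41.2482 23.9743 6.9576 0.0000 0.0000 0.0000
48.1172 33.2612 13.1758 0.0000 0.0000 0.0000 0.0000

params: Δt=0.15583 u=1.16276 d=0.86002 q=0.47062 e^(-rΔt)=0.99751
t_6 payoffs: 48.1172 33.2612 13.1758 0.0000 0.0000 0.0000 0.0000
t_5: node(5,0) S=49.0718 payoff=41.2482 vs cont=41.0233 → 41.2482 [stop]  node(5,1) S=66.3457 payoff=23.9743 vs cont=23.7493 → 23.9743 [stop]  node(5,2) S=89.7003 payoff=0.6197 vs cont=6.9576 → 6.9576 [wait]  node(5,3) S=121.2760 payoff=0.0000 vs cont=0.0000 → 0.0000 [wait]  node(5,4) S=163.9667 payoff=0.0000 vs cont=0.0000 → 0.0000 [wait]  node(5,5) S=221.6851 payoff=0.0000 vs cont=0.0000 → 0.0000 [wait]  ⇒ S*(5)=66.3457
t_4: node(4,0) S=57.0588 payoff=33.2612 vs cont=33.0363 → 33.2612 [stop]  node(4,1) S=77.1442 payoff=13.1758 vs cont=15.9262 → 15.9262 [wait]  node(4,2) S=104.3000 payoff=0.0000 vs cont=3.6741 → 3.6741 [wait]  node(4,3) S=141.0150 payoff=0.0000 vs cont=0.0000 → 0.0000 [wait]  node(4,4) S=190.6541 payoff=0.0000 vs cont=0.0000 → 0.0000 [wait]  ⇒ S*(4)=57.0588
t_3: node(3,0) S=66.3457 payoff=23.9743 vs cont=25.0405 → 25.0405 [wait]  node(3,1) S=89.7003 payoff=0.6197 vs cont=10.1348 → 10.1348 [wait]  node(3,2) S=121.2760 payoff=0.0000 vs cont=1.9401 → 1.9401 [wait]  node(3,3) S=163.9667 payoff=0.0000 vs cont=0.0000 → 0.0000 [wait]  ⇒ S*(3)=-
t_2: node(2,0) S=77.1442 payoff=13.1758 vs cont=17.9807 → 17.9807 [wait]  node(2,1) S=104.3000 payoff=0.0000 vs cont=6.2626 → 6.2626 [wait]  node(2,2) S=141.0150 payoff=0.0000 vs cont=1.0245 → 1.0245 [wait]  ⇒ S*(2)=-
t_1: node(1,0) S=89.7003 payoff=0.6197 vs cont=12.4349 → 12.4349 [wait]  node(1,1) S=121.2760 payoff=0.0000 vs cont=3.7880 → 3.7880 [wait]  ⇒ S*(1)=-
t_0: node(0,0) S=104.3000 payoff=0.0000 vs cont=8.3447 → 8.3447 [wait]  ⇒ S*(0)=-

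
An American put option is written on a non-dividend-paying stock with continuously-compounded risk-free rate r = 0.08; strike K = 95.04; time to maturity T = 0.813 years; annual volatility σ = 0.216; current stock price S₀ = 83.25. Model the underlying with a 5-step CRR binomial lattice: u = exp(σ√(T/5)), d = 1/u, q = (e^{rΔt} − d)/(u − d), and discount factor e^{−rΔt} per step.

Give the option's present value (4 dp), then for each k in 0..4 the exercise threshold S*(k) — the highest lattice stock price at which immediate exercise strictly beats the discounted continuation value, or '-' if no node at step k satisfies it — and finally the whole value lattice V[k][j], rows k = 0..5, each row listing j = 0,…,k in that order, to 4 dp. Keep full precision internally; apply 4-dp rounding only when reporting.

Δt=0.16260  u=1.09100  d=0.91659  q=0.55331  discount=0.98708
step 5 (expiry): payoffs max(K−S,0) = 41.1819 30.9332 18.7342 4.2138 0.0000 0.0000
step 4: (k=4,j=0): S=58.7594, (K−S)⁺=36.2806, hold=35.0523 ⇒ V=36.2806 exercise | (k=4,j=1): S=69.9408, (K−S)⁺=25.0992, hold=23.8709 ⇒ V=25.0992 exercise | (k=4,j=2): S=83.2500, (K−S)⁺=11.7900, hold=10.5617 ⇒ V=11.7900 exercise | (k=4,j=3): S=99.0918, (K−S)⁺=0.0000, hold=1.8580 ⇒ V=1.8580 continue | (k=4,j=4): S=117.9481, (K−S)⁺=0.0000, hold=0.0000 ⇒ V=0.0000 continue  boundary S*=83.2500
step 3: (k=3,j=0): S=64.1068, (K−S)⁺=30.9332, hold=29.7049 ⇒ V=30.9332 exercise | (k=3,j=1): S=76.3058, (K−S)⁺=18.7342, hold=17.5059 ⇒ V=18.7342 exercise | (k=3,j=2): S=90.8262, (K−S)⁺=4.2138, hold=6.2132 ⇒ V=6.2132 continue | (k=3,j=3): S=108.1096, (K−S)⁺=0.0000, hold=0.8192 ⇒ V=0.8192 continue  boundary S*=76.3058
step 2: (k=2,j=0): S=69.9408, (K−S)⁺=25.0992, hold=23.8709 ⇒ V=25.0992 exercise | (k=2,j=1): S=83.2500, (K−S)⁺=11.7900, hold=11.6537 ⇒ V=11.7900 exercise | (k=2,j=2): S=99.0918, (K−S)⁺=0.0000, hold=3.1870 ⇒ V=3.1870 continue  boundary S*=83.2500
step 1: (k=1,j=0): S=76.3058, (K−S)⁺=18.7342, hold=17.5059 ⇒ V=18.7342 exercise | (k=1,j=1): S=90.8262, (K−S)⁺=4.2138, hold=6.9390 ⇒ V=6.9390 continue  boundary S*=76.3058
step 0: (k=0,j=0): S=83.2500, (K−S)⁺=11.7900, hold=12.0501 ⇒ V=12.0501 continue  boundary S*=-

price = 12.0501
boundary = - 76.3058 83.2500 76.3058 83.2500
tree:
12.0501
18.7342 6.9390
25.0992 11.7900 3.1870
30.9332 18.7342 6.2132 0.8192
36.2806 25.0992 11.7900 1.8580 0.0000
41.1819 30.9332 18.7342 4.2138 0.0000 0.0000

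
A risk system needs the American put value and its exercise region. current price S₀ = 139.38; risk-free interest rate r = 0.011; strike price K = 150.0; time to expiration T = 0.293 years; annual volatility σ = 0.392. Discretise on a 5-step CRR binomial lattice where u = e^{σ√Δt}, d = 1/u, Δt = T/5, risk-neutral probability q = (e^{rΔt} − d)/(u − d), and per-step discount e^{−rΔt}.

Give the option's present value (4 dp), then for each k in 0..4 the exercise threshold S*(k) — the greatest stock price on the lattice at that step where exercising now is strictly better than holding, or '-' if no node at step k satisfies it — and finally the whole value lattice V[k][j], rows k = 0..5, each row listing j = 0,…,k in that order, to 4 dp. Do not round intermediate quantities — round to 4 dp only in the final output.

Δt=0.05860  u=1.09954  d=0.90947  q=0.47969  discount=0.99936
step 5 (expiry): payoffs max(K−S,0) = 63.2753 45.1506 23.2381 0.0000 0.0000 0.0000
step 4: (k=4,j=0): S=95.3573, (K−S)⁺=54.6427, hold=54.5460 ⇒ V=54.6427 exercise | (k=4,j=1): S=115.2862, (K−S)⁺=34.7138, hold=34.6171 ⇒ V=34.7138 exercise | (k=4,j=2): S=139.3800, (K−S)⁺=10.6200, hold=12.0833 ⇒ V=12.0833 continue | (k=4,j=3): S=168.5092, (K−S)⁺=0.0000, hold=0.0000 ⇒ V=0.0000 continue | (k=4,j=4): S=203.7261, (K−S)⁺=0.0000, hold=0.0000 ⇒ V=0.0000 continue  boundary S*=115.2862
step 3: (k=3,j=0): S=104.8494, (K−S)⁺=45.1506, hold=45.0540 ⇒ V=45.1506 exercise | (k=3,j=1): S=126.7619, (K−S)⁺=23.2381, hold=23.8429 ⇒ V=23.8429 continue | (k=3,j=2): S=153.2541, (K−S)⁺=0.0000, hold=6.2830 ⇒ V=6.2830 continue | (k=3,j=3): S=185.2828, (K−S)⁺=0.0000, hold=0.0000 ⇒ V=0.0000 continue  boundary S*=104.8494
step 2: (k=2,j=0): S=115.2862, (K−S)⁺=34.7138, hold=34.9071 ⇒ V=34.9071 continue | (k=2,j=1): S=139.3800, (K−S)⁺=10.6200, hold=15.4097 ⇒ V=15.4097 continue | (k=2,j=2): S=168.5092, (K−S)⁺=0.0000, hold=3.2670 ⇒ V=3.2670 continue  boundary S*=-
step 1: (k=1,j=0): S=126.7619, (K−S)⁺=23.2381, hold=25.5380 ⇒ V=25.5380 continue | (k=1,j=1): S=153.2541, (K−S)⁺=0.0000, hold=9.5788 ⇒ V=9.5788 continue  boundary S*=-
step 0: (k=0,j=0): S=139.3800, (K−S)⁺=10.6200, hold=17.8711 ⇒ V=17.8711 continue  boundary S*=-

price = 17.8711
boundary = - - - 104.8494 115.2862
tree:
17.8711
25.5380 9.5788
34.9071 15.4097 3.2670
45.1506 23.8429 6.2830 0.0000
54.6427 34.7138 12.0833 0.0000 0.0000
63.2753 45.1506 23.2381 0.0000 0.0000 0.0000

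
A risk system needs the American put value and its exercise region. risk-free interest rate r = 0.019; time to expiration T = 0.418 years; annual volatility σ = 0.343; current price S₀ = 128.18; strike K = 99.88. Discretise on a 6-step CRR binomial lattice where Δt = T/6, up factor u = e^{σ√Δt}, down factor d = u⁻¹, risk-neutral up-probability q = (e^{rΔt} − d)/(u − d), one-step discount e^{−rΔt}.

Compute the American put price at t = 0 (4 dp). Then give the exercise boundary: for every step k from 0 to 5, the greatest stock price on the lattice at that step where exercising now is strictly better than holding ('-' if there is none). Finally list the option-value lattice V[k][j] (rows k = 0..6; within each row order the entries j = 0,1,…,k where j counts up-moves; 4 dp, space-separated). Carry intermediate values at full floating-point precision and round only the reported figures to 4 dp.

price = 1.5927
boundary = - - - - - 81.5137
tree:
1.5927
2.7336 0.3842
4.6096 0.7465 0.0000
7.5929 1.4505 0.0000 0.0000
12.1029 2.8186 0.0000 0.0000 0.0000
18.3663 5.4768 0.0000 0.0000 0.0000 0.0000
25.4218 10.6423 0.0000 0.0000 0.0000 0.0000 0.0000

params: Δt=0.06967 u=1.09476 d=0.91344 q=0.48469 e^(-rΔt)=0.99868
t_6 payoffs: 25.4218 10.6423 0.0000 0.0000 0.0000 0.0000 0.0000
t_5: node(5,0) S=81.5137 payoff=18.3663 vs cont=18.2342 → 18.3663 [stop]  node(5,1) S=97.6937 payoff=2.1863 vs cont=5.4768 → 5.4768 [wait]  node(5,2) S=117.0853 payoff=0.0000 vs cont=0.0000 → 0.0000 [wait]  node(5,3) S=140.3260 payoff=0.0000 vs cont=0.0000 → 0.0000 [wait]  node(5,4) S=168.1799 payoff=0.0000 vs cont=0.0000 → 0.0000 [wait]  node(5,5) S=201.5626 payoff=0.0000 vs cont=0.0000 → 0.0000 [wait]  ⇒ S*(5)=81.5137
t_4: node(4,0) S=89.2377 payoff=10.6423 vs cont=12.1029 → 12.1029 [wait]  node(4,1) S=106.9509 payoff=0.0000 vs cont=2.8186 → 2.8186 [wait]  node(4,2) S=128.1800 payoff=0.0000 vs cont=0.0000 → 0.0000 [wait]  node(4,3) S=153.6230 payoff=0.0000 vs cont=0.0000 → 0.0000 [wait]  node(4,4) S=184.1162 payoff=0.0000 vs cont=0.0000 → 0.0000 [wait]  ⇒ S*(4)=-
t_3: node(3,0) S=97.6937 payoff=2.1863 vs cont=7.5929 → 7.5929 [wait]  node(3,1) S=117.0853 payoff=0.0000 vs cont=1.4505 → 1.4505 [wait]  node(3,2) S=140.3260 payoff=0.0000 vs cont=0.0000 → 0.0000 [wait]  node(3,3) S=168.1799 payoff=0.0000 vs cont=0.0000 → 0.0000 [wait]  ⇒ S*(3)=-
t_2: node(2,0) S=106.9509 payoff=0.0000 vs cont=4.6096 → 4.6096 [wait]  node(2,1) S=128.1800 payoff=0.0000 vs cont=0.7465 → 0.7465 [wait]  node(2,2) S=153.6230 payoff=0.0000 vs cont=0.0000 → 0.0000 [wait]  ⇒ S*(2)=-
t_1: node(1,0) S=117.0853 payoff=0.0000 vs cont=2.7336 → 2.7336 [wait]  node(1,1) S=140.3260 payoff=0.0000 vs cont=0.3842 → 0.3842 [wait]  ⇒ S*(1)=-
t_0: node(0,0) S=128.1800 payoff=0.0000 vs cont=1.5927 → 1.5927 [wait]  ⇒ S*(0)=-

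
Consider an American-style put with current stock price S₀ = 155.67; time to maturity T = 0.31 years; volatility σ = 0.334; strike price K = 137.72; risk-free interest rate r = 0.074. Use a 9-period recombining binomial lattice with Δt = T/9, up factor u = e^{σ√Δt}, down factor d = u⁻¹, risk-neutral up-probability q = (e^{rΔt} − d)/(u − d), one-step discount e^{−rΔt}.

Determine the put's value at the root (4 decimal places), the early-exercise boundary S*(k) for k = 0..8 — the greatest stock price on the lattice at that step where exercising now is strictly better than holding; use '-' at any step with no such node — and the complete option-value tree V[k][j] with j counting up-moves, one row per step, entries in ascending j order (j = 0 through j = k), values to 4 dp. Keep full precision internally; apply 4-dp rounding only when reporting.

Δt=0.03444  u=1.06395  d=0.93989  q=0.50508  discount=0.99745
step 9 (expiry): payoffs max(K−S,0) = 48.6121 36.8509 23.5373 8.4666 0.0000 0.0000 0.0000 0.0000 0.0000 0.0000
step 8: (k=8,j=0): S=94.8063, (K−S)⁺=42.9137, hold=42.5631 ⇒ V=42.9137 exercise | (k=8,j=1): S=107.3196, (K−S)⁺=30.4004, hold=30.0498 ⇒ V=30.4004 exercise | (k=8,j=2): S=121.4846, (K−S)⁺=16.2354, hold=15.8848 ⇒ V=16.2354 exercise | (k=8,j=3): S=137.5191, (K−S)⁺=0.2009, hold=4.1796 ⇒ V=4.1796 continue | (k=8,j=4): S=155.6700, (K−S)⁺=0.0000, hold=0.0000 ⇒ V=0.0000 continue | (k=8,j=5): S=176.2166, (K−S)⁺=0.0000, hold=0.0000 ⇒ V=0.0000 continue | (k=8,j=6): S=199.4751, (K−S)⁺=0.0000, hold=0.0000 ⇒ V=0.0000 continue | (k=8,j=7): S=225.8035, (K−S)⁺=0.0000, hold=0.0000 ⇒ V=0.0000 continue | (k=8,j=8): S=255.6069, (K−S)⁺=0.0000, hold=0.0000 ⇒ V=0.0000 continue  boundary S*=121.4846
step 7: (k=7,j=0): S=100.8691, (K−S)⁺=36.8509, hold=36.5003 ⇒ V=36.8509 exercise | (k=7,j=1): S=114.1827, (K−S)⁺=23.5373, hold=23.1867 ⇒ V=23.5373 exercise | (k=7,j=2): S=129.2534, (K−S)⁺=8.4666, hold=10.1204 ⇒ V=10.1204 continue | (k=7,j=3): S=146.3134, (K−S)⁺=0.0000, hold=2.0633 ⇒ V=2.0633 continue | (k=7,j=4): S=165.6250, (K−S)⁺=0.0000, hold=0.0000 ⇒ V=0.0000 continue | (k=7,j=5): S=187.4855, (K−S)⁺=0.0000, hold=0.0000 ⇒ V=0.0000 continue | (k=7,j=6): S=212.2314, (K−S)⁺=0.0000, hold=0.0000 ⇒ V=0.0000 continue | (k=7,j=7): S=240.2435, (K−S)⁺=0.0000, hold=0.0000 ⇒ V=0.0000 continue  boundary S*=114.1827
step 6: (k=6,j=0): S=107.3196, (K−S)⁺=30.4004, hold=30.0498 ⇒ V=30.4004 exercise | (k=6,j=1): S=121.4846, (K−S)⁺=16.2354, hold=16.7181 ⇒ V=16.7181 continue | (k=6,j=2): S=137.5191, (K−S)⁺=0.2009, hold=6.0355 ⇒ V=6.0355 continue | (k=6,j=3): S=155.6700, (K−S)⁺=0.0000, hold=1.0186 ⇒ V=1.0186 continue | (k=6,j=4): S=176.2166, (K−S)⁺=0.0000, hold=0.0000 ⇒ V=0.0000 continue | (k=6,j=5): S=199.4751, (K−S)⁺=0.0000, hold=0.0000 ⇒ V=0.0000 continue | (k=6,j=6): S=225.8035, (K−S)⁺=0.0000, hold=0.0000 ⇒ V=0.0000 continue  boundary S*=107.3196
step 5: (k=5,j=0): S=114.1827, (K−S)⁺=23.5373, hold=23.4299 ⇒ V=23.5373 exercise | (k=5,j=1): S=129.2534, (K−S)⁺=8.4666, hold=11.2937 ⇒ V=11.2937 continue | (k=5,j=2): S=146.3134, (K−S)⁺=0.0000, hold=3.4926 ⇒ V=3.4926 continue | (k=5,j=3): S=165.6250, (K−S)⁺=0.0000, hold=0.5028 ⇒ V=0.5028 continue | (k=5,j=4): S=187.4855, (K−S)⁺=0.0000, hold=0.0000 ⇒ V=0.0000 continue | (k=5,j=5): S=212.2314, (K−S)⁺=0.0000, hold=0.0000 ⇒ V=0.0000 continue  boundary S*=114.1827
step 4: (k=4,j=0): S=121.4846, (K−S)⁺=16.2354, hold=17.3091 ⇒ V=17.3091 continue | (k=4,j=1): S=137.5191, (K−S)⁺=0.2009, hold=7.3348 ⇒ V=7.3348 continue | (k=4,j=2): S=155.6700, (K−S)⁺=0.0000, hold=1.9775 ⇒ V=1.9775 continue | (k=4,j=3): S=176.2166, (K−S)⁺=0.0000, hold=0.2482 ⇒ V=0.2482 continue | (k=4,j=4): S=199.4751, (K−S)⁺=0.0000, hold=0.0000 ⇒ V=0.0000 continue  boundary S*=-
step 3: (k=3,j=0): S=129.2534, (K−S)⁺=8.4666, hold=12.2401 ⇒ V=12.2401 continue | (k=3,j=1): S=146.3134, (K−S)⁺=0.0000, hold=4.6172 ⇒ V=4.6172 continue | (k=3,j=2): S=165.6250, (K−S)⁺=0.0000, hold=1.1013 ⇒ V=1.1013 continue | (k=3,j=3): S=187.4855, (K−S)⁺=0.0000, hold=0.1225 ⇒ V=0.1225 continue  boundary S*=-
step 2: (k=2,j=0): S=137.5191, (K−S)⁺=0.2009, hold=8.3685 ⇒ V=8.3685 continue | (k=2,j=1): S=155.6700, (K−S)⁺=0.0000, hold=2.8341 ⇒ V=2.8341 continue | (k=2,j=2): S=176.2166, (K−S)⁺=0.0000, hold=0.6054 ⇒ V=0.6054 continue  boundary S*=-
step 1: (k=1,j=0): S=146.3134, (K−S)⁺=0.0000, hold=5.5590 ⇒ V=5.5590 continue | (k=1,j=1): S=165.6250, (K−S)⁺=0.0000, hold=1.7041 ⇒ V=1.7041 continue  boundary S*=-
step 0: (k=0,j=0): S=155.6700, (K−S)⁺=0.0000, hold=3.6028 ⇒ V=3.6028 continue  boundary S*=-

price = 3.6028
boundary = - - - - - 114.1827 107.3196 114.1827 121.4846
tree:
3.6028
5.5590 1.7041
8.3685 2.8341 0.6054
12.2401 4.6172 1.1013 0.1225
17.3091 7.3348 1.9775 0.2482 0.0000
23.5373 11.2937 3.4926 0.5028 0.0000 0.0000
30.4004 16.7181 6.0355 1.0186 0.0000 0.0000 0.0000
36.8509 23.5373 10.1204 2.0633 0.0000 0.0000 0.0000 0.0000
42.9137 30.4004 16.2354 4.1796 0.0000 0.0000 0.0000 0.0000 0.0000
48.6121 36.8509 23.5373 8.4666 0.0000 0.0000 0.0000 0.0000 0.0000 0.0000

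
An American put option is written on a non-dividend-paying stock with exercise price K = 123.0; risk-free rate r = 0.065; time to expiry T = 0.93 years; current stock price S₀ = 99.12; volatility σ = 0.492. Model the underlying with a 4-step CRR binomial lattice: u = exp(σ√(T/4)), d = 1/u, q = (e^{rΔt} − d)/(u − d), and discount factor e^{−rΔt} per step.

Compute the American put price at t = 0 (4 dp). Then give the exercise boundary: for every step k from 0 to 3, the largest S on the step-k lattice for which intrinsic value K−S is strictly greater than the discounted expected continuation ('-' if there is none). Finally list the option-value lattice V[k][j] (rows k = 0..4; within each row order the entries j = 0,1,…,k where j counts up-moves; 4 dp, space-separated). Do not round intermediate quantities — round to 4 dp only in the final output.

Δt=0.23250, u=1.26774, d=0.78881, q=0.47276, disc=e^(-rΔt)=0.98500
k=4 terminal: V=max(K-S,0) → 84.6254 61.3259 23.8800 0.0000 0.0000
k=3: j=0 S=48.6489 intr=74.3511 cont=72.5062 V=74.3511[EX]; j=1 S=78.1865 intr=44.8135 cont=42.9686 V=44.8135[EX]; j=2 S=125.6581 intr=0.0000 cont=12.4016 V=12.4016[hold]; j=3 S=201.9525 intr=0.0000 cont=0.0000 V=0.0000[hold]  S*(3)=78.1865
k=2: j=0 S=61.6741 intr=61.3259 cont=59.4811 V=61.3259[EX]; j=1 S=99.1200 intr=23.8800 cont=29.0480 V=29.0480[hold]; j=2 S=159.3015 intr=0.0000 cont=6.4405 V=6.4405[hold]  S*(2)=61.6741
k=1: j=0 S=78.1865 intr=44.8135 cont=45.3752 V=45.3752[hold]; j=1 S=125.6581 intr=0.0000 cont=18.0847 V=18.0847[hold]  S*(1)=-
k=0: j=0 S=99.1200 intr=23.8800 cont=31.9862 V=31.9862[hold]  S*(0)=-

price = 31.9862
boundary = - - 61.6741 78.1865
tree:
31.9862
45.3752 18.0847
61.3259 29.0480 6.4405
74.3511 44.8135 12.4016 0.0000
84.6254 61.3259 23.8800 0.0000 0.0000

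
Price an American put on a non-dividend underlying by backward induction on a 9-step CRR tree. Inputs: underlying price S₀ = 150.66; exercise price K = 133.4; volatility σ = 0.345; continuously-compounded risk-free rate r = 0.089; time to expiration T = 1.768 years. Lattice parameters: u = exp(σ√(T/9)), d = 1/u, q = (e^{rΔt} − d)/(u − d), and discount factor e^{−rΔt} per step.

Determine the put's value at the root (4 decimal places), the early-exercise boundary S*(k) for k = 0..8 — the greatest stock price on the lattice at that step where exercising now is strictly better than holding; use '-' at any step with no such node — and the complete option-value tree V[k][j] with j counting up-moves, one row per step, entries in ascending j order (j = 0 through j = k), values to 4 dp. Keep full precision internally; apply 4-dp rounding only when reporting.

price = 11.4058
boundary = - - - 95.2297 81.7267 95.2297 81.7267 95.2297 110.9637
tree:
11.4058
17.5639 6.0927
26.3074 10.0666 2.6211
38.1703 16.2196 4.7127 0.7739
51.6733 25.3492 8.3193 1.5341 0.0965
63.2616 38.1703 14.3418 3.0269 0.2043 0.0000
73.2068 51.6733 23.9436 5.9407 0.4324 0.0000 0.0000
81.7418 63.2616 38.1703 11.5873 0.9155 0.0000 0.0000 0.0000
89.0667 73.2068 51.6733 22.4363 1.9380 0.0000 0.0000 0.0000 0.0000
95.3529 81.7418 63.2616 38.1703 4.1027 0.0000 0.0000 0.0000 0.0000 0.0000

Δt=0.19644  u=1.16522  d=0.85821  q=0.51929  discount=0.98267
step 9 (expiry): payoffs max(K−S,0) = 95.3529 81.7418 63.2616 38.1703 4.1027 0.0000 0.0000 0.0000 0.0000 0.0000
step 8: (k=8,j=0): S=44.3333, (K−S)⁺=89.0667, hold=86.7546 ⇒ V=89.0667 exercise | (k=8,j=1): S=60.1932, (K−S)⁺=73.2068, hold=70.8948 ⇒ V=73.2068 exercise | (k=8,j=2): S=81.7267, (K−S)⁺=51.6733, hold=49.3612 ⇒ V=51.6733 exercise | (k=8,j=3): S=110.9637, (K−S)⁺=22.4363, hold=20.1242 ⇒ V=22.4363 exercise | (k=8,j=4): S=150.6600, (K−S)⁺=0.0000, hold=1.9380 ⇒ V=1.9380 continue | (k=8,j=5): S=204.5572, (K−S)⁺=0.0000, hold=0.0000 ⇒ V=0.0000 continue | (k=8,j=6): S=277.7357, (K−S)⁺=0.0000, hold=0.0000 ⇒ V=0.0000 continue | (k=8,j=7): S=377.0931, (K−S)⁺=0.0000, hold=0.0000 ⇒ V=0.0000 continue | (k=8,j=8): S=511.9947, (K−S)⁺=0.0000, hold=0.0000 ⇒ V=0.0000 continue  boundary S*=110.9637
step 7: (k=7,j=0): S=51.6582, (K−S)⁺=81.7418, hold=79.4298 ⇒ V=81.7418 exercise | (k=7,j=1): S=70.1384, (K−S)⁺=63.2616, hold=60.9496 ⇒ V=63.2616 exercise | (k=7,j=2): S=95.2297, (K−S)⁺=38.1703, hold=35.8582 ⇒ V=38.1703 exercise | (k=7,j=3): S=129.2973, (K−S)⁺=4.1027, hold=11.5873 ⇒ V=11.5873 continue | (k=7,j=4): S=175.5523, (K−S)⁺=0.0000, hold=0.9155 ⇒ V=0.9155 continue | (k=7,j=5): S=238.3545, (K−S)⁺=0.0000, hold=0.0000 ⇒ V=0.0000 continue | (k=7,j=6): S=323.6236, (K−S)⁺=0.0000, hold=0.0000 ⇒ V=0.0000 continue | (k=7,j=7): S=439.3970, (K−S)⁺=0.0000, hold=0.0000 ⇒ V=0.0000 continue  boundary S*=95.2297
step 6: (k=6,j=0): S=60.1932, (K−S)⁺=73.2068, hold=70.8948 ⇒ V=73.2068 exercise | (k=6,j=1): S=81.7267, (K−S)⁺=51.6733, hold=49.3612 ⇒ V=51.6733 exercise | (k=6,j=2): S=110.9637, (K−S)⁺=22.4363, hold=23.9436 ⇒ V=23.9436 continue | (k=6,j=3): S=150.6600, (K−S)⁺=0.0000, hold=5.9407 ⇒ V=5.9407 continue | (k=6,j=4): S=204.5572, (K−S)⁺=0.0000, hold=0.4324 ⇒ V=0.4324 continue | (k=6,j=5): S=277.7357, (K−S)⁺=0.0000, hold=0.0000 ⇒ V=0.0000 continue | (k=6,j=6): S=377.0931, (K−S)⁺=0.0000, hold=0.0000 ⇒ V=0.0000 continue  boundary S*=81.7267
step 5: (k=5,j=0): S=70.1384, (K−S)⁺=63.2616, hold=60.9496 ⇒ V=63.2616 exercise | (k=5,j=1): S=95.2297, (K−S)⁺=38.1703, hold=36.6274 ⇒ V=38.1703 exercise | (k=5,j=2): S=129.2973, (K−S)⁺=4.1027, hold=14.3418 ⇒ V=14.3418 continue | (k=5,j=3): S=175.5523, (K−S)⁺=0.0000, hold=3.0269 ⇒ V=3.0269 continue | (k=5,j=4): S=238.3545, (K−S)⁺=0.0000, hold=0.2043 ⇒ V=0.2043 continue | (k=5,j=5): S=323.6236, (K−S)⁺=0.0000, hold=0.0000 ⇒ V=0.0000 continue  boundary S*=95.2297
step 4: (k=4,j=0): S=81.7267, (K−S)⁺=51.6733, hold=49.3612 ⇒ V=51.6733 exercise | (k=4,j=1): S=110.9637, (K−S)⁺=22.4363, hold=25.3492 ⇒ V=25.3492 continue | (k=4,j=2): S=150.6600, (K−S)⁺=0.0000, hold=8.3193 ⇒ V=8.3193 continue | (k=4,j=3): S=204.5572, (K−S)⁺=0.0000, hold=1.5341 ⇒ V=1.5341 continue | (k=4,j=4): S=277.7357, (K−S)⁺=0.0000, hold=0.0965 ⇒ V=0.0965 continue  boundary S*=81.7267
step 3: (k=3,j=0): S=95.2297, (K−S)⁺=38.1703, hold=37.3447 ⇒ V=38.1703 exercise | (k=3,j=1): S=129.2973, (K−S)⁺=4.1027, hold=16.2196 ⇒ V=16.2196 continue | (k=3,j=2): S=175.5523, (K−S)⁺=0.0000, hold=4.7127 ⇒ V=4.7127 continue | (k=3,j=3): S=238.3545, (K−S)⁺=0.0000, hold=0.7739 ⇒ V=0.7739 continue  boundary S*=95.2297
step 2: (k=2,j=0): S=110.9637, (K−S)⁺=22.4363, hold=26.3074 ⇒ V=26.3074 continue | (k=2,j=1): S=150.6600, (K−S)⁺=0.0000, hold=10.0666 ⇒ V=10.0666 continue | (k=2,j=2): S=204.5572, (K−S)⁺=0.0000, hold=2.6211 ⇒ V=2.6211 continue  boundary S*=-
step 1: (k=1,j=0): S=129.2973, (K−S)⁺=4.1027, hold=17.5639 ⇒ V=17.5639 continue | (k=1,j=1): S=175.5523, (K−S)⁺=0.0000, hold=6.0927 ⇒ V=6.0927 continue  boundary S*=-
step 0: (k=0,j=0): S=150.6600, (K−S)⁺=0.0000, hold=11.4058 ⇒ V=11.4058 continue  boundary S*=-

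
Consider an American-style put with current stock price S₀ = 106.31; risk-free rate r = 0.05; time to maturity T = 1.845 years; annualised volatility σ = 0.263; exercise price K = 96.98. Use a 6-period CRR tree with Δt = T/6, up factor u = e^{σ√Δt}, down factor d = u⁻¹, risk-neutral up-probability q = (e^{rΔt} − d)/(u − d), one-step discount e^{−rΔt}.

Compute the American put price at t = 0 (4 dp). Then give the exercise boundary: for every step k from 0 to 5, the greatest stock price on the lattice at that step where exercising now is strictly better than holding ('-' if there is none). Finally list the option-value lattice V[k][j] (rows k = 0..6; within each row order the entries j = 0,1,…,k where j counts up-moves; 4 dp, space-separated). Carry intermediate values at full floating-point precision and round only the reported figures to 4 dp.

price = 7.3818
boundary = - - - 68.6374 59.3230 68.6374
tree:
7.3818
11.9876 3.2922
18.8215 5.9509 0.9024
28.3426 10.4745 1.8955 0.0000
37.6570 17.7474 3.9814 0.0000 0.0000
45.7074 28.3426 8.3628 0.0000 0.0000 0.0000
52.6653 37.6570 17.5657 0.0000 0.0000 0.0000 0.0000

params: Δt=0.30750 u=1.15701 d=0.86430 q=0.51654 e^(-rΔt)=0.98474
t_6 payoffs: 52.6653 37.6570 17.5657 0.0000 0.0000 0.0000 0.0000
t_5: node(5,0) S=51.2726 payoff=45.7074 vs cont=44.2277 → 45.7074 [stop]  node(5,1) S=68.6374 payoff=28.3426 vs cont=26.8629 → 28.3426 [stop]  node(5,2) S=91.8833 payoff=5.0967 vs cont=8.3628 → 8.3628 [wait]  node(5,3) S=123.0019 payoff=0.0000 vs cont=0.0000 → 0.0000 [wait]  node(5,4) S=164.6597 payoff=0.0000 vs cont=0.0000 → 0.0000 [wait]  node(5,5) S=220.4260 payoff=0.0000 vs cont=0.0000 → 0.0000 [wait]  ⇒ S*(5)=68.6374
t_4: node(4,0) S=59.3230 payoff=37.6570 vs cont=36.1773 → 37.6570 [stop]  node(4,1) S=79.4143 payoff=17.5657 vs cont=17.7474 → 17.7474 [wait]  node(4,2) S=106.3100 payoff=0.0000 vs cont=3.9814 → 3.9814 [wait]  node(4,3) S=142.3147 payoff=0.0000 vs cont=0.0000 → 0.0000 [wait]  node(4,4) S=190.5132 payoff=0.0000 vs cont=0.0000 → 0.0000 [wait]  ⇒ S*(4)=59.3230
t_3: node(3,0) S=68.6374 payoff=28.3426 vs cont=26.9553 → 28.3426 [stop]  node(3,1) S=91.8833 payoff=5.0967 vs cont=10.4745 → 10.4745 [wait]  node(3,2) S=123.0019 payoff=0.0000 vs cont=1.8955 → 1.8955 [wait]  node(3,3) S=164.6597 payoff=0.0000 vs cont=0.0000 → 0.0000 [wait]  ⇒ S*(3)=68.6374
t_2: node(2,0) S=79.4143 payoff=17.5657 vs cont=18.8215 → 18.8215 [wait]  node(2,1) S=106.3100 payoff=0.0000 vs cont=5.9509 → 5.9509 [wait]  node(2,2) S=142.3147 payoff=0.0000 vs cont=0.9024 → 0.9024 [wait]  ⇒ S*(2)=-
t_1: node(1,0) S=91.8833 payoff=5.0967 vs cont=11.9876 → 11.9876 [wait]  node(1,1) S=123.0019 payoff=0.0000 vs cont=3.2922 → 3.2922 [wait]  ⇒ S*(1)=-
t_0: node(0,0) S=106.3100 payoff=0.0000 vs cont=7.3818 → 7.3818 [wait]  ⇒ S*(0)=-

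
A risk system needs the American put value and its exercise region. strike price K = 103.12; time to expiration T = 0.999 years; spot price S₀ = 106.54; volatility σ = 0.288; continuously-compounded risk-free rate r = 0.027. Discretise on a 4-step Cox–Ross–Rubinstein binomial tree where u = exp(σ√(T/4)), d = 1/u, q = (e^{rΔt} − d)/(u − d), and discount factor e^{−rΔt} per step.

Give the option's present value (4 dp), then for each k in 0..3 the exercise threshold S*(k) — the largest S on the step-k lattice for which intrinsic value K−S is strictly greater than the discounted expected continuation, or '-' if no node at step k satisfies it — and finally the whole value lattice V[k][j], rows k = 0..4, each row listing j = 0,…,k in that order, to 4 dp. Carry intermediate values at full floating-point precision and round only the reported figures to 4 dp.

params: Δt=0.24975 u=1.15480 d=0.86595 q=0.48750 e^(-rΔt)=0.99328
t_4 payoffs: 43.2121 23.2289 0.0000 0.0000 0.0000
t_3: node(3,0) S=69.1817 payoff=33.9383 vs cont=33.2453 → 33.9383 [stop]  node(3,1) S=92.2583 payoff=10.8617 vs cont=11.8247 → 11.8247 [wait]  node(3,2) S=123.0325 payoff=0.0000 vs cont=0.0000 → 0.0000 [wait]  node(3,3) S=164.0719 payoff=0.0000 vs cont=0.0000 → 0.0000 [wait]  ⇒ S*(3)=69.1817
t_2: node(2,0) S=79.8911 payoff=23.2289 vs cont=23.0022 → 23.2289 [stop]  node(2,1) S=106.5400 payoff=0.0000 vs cont=6.0194 → 6.0194 [wait]  node(2,2) S=142.0780 payoff=0.0000 vs cont=0.0000 → 0.0000 [wait]  ⇒ S*(2)=79.8911
t_1: node(1,0) S=92.2583 payoff=10.8617 vs cont=14.7395 → 14.7395 [wait]  node(1,1) S=123.0325 payoff=0.0000 vs cont=3.0642 → 3.0642 [wait]  ⇒ S*(1)=-
t_0: node(0,0) S=106.5400 payoff=0.0000 vs cont=8.9869 → 8.9869 [wait]  ⇒ S*(0)=-

price = 8.9869
boundary = - - 79.8911 69.1817
tree:
8.9869
14.7395 3.0642
23.2289 6.0194 0.0000
33.9383 11.8247 0.0000 0.0000
43.2121 23.2289 0.0000 0.0000 0.0000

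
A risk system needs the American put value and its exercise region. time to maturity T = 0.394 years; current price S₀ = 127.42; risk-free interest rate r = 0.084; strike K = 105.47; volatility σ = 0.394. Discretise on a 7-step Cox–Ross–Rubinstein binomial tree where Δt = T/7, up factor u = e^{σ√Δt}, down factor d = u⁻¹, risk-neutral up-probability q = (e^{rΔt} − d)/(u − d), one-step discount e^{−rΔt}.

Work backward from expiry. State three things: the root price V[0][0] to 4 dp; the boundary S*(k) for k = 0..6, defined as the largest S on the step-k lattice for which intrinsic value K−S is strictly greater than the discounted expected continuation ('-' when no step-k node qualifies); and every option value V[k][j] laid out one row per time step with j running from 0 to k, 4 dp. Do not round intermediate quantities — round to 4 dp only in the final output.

price = 3.1291
boundary = - - - - - 79.8471 87.6708
tree:
3.1291
5.0820 1.2211
8.0495 2.1856 0.2756
12.3599 3.8489 0.5560 0.0000
18.2482 6.6343 1.1216 0.0000 0.0000
25.6229 11.1034 2.2627 0.0000 0.0000 0.0000
32.7484 17.7992 4.5648 0.0000 0.0000 0.0000 0.0000
39.2380 25.6229 9.2089 0.0000 0.0000 0.0000 0.0000 0.0000

Δt=0.05629  u=1.09798  d=0.91076  q=0.50196  discount=0.99528
step 7 (expiry): payoffs max(K−S,0) = 39.2380 25.6229 9.2089 0.0000 0.0000 0.0000 0.0000 0.0000
step 6: (k=6,j=0): S=72.7216, (K−S)⁺=32.7484, hold=32.2509 ⇒ V=32.7484 exercise | (k=6,j=1): S=87.6708, (K−S)⁺=17.7992, hold=17.3017 ⇒ V=17.7992 exercise | (k=6,j=2): S=105.6930, (K−S)⁺=0.0000, hold=4.5648 ⇒ V=4.5648 continue | (k=6,j=3): S=127.4200, (K−S)⁺=0.0000, hold=0.0000 ⇒ V=0.0000 continue | (k=6,j=4): S=153.6133, (K−S)⁺=0.0000, hold=0.0000 ⇒ V=0.0000 continue | (k=6,j=5): S=185.1912, (K−S)⁺=0.0000, hold=0.0000 ⇒ V=0.0000 continue | (k=6,j=6): S=223.2603, (K−S)⁺=0.0000, hold=0.0000 ⇒ V=0.0000 continue  boundary S*=87.6708
step 5: (k=5,j=0): S=79.8471, (K−S)⁺=25.6229, hold=25.1254 ⇒ V=25.6229 exercise | (k=5,j=1): S=96.2611, (K−S)⁺=9.2089, hold=11.1034 ⇒ V=11.1034 continue | (k=5,j=2): S=116.0491, (K−S)⁺=0.0000, hold=2.2627 ⇒ V=2.2627 continue | (k=5,j=3): S=139.9050, (K−S)⁺=0.0000, hold=0.0000 ⇒ V=0.0000 continue | (k=5,j=4): S=168.6649, (K−S)⁺=0.0000, hold=0.0000 ⇒ V=0.0000 continue | (k=5,j=5): S=203.3368, (K−S)⁺=0.0000, hold=0.0000 ⇒ V=0.0000 continue  boundary S*=79.8471
step 4: (k=4,j=0): S=87.6708, (K−S)⁺=17.7992, hold=18.2482 ⇒ V=18.2482 continue | (k=4,j=1): S=105.6930, (K−S)⁺=0.0000, hold=6.6343 ⇒ V=6.6343 continue | (k=4,j=2): S=127.4200, (K−S)⁺=0.0000, hold=1.1216 ⇒ V=1.1216 continue | (k=4,j=3): S=153.6133, (K−S)⁺=0.0000, hold=0.0000 ⇒ V=0.0000 continue | (k=4,j=4): S=185.1912, (K−S)⁺=0.0000, hold=0.0000 ⇒ V=0.0000 continue  boundary S*=-
step 3: (k=3,j=0): S=96.2611, (K−S)⁺=9.2089, hold=12.3599 ⇒ V=12.3599 continue | (k=3,j=1): S=116.0491, (K−S)⁺=0.0000, hold=3.8489 ⇒ V=3.8489 continue | (k=3,j=2): S=139.9050, (K−S)⁺=0.0000, hold=0.5560 ⇒ V=0.5560 continue | (k=3,j=3): S=168.6649, (K−S)⁺=0.0000, hold=0.0000 ⇒ V=0.0000 continue  boundary S*=-
step 2: (k=2,j=0): S=105.6930, (K−S)⁺=0.0000, hold=8.0495 ⇒ V=8.0495 continue | (k=2,j=1): S=127.4200, (K−S)⁺=0.0000, hold=2.1856 ⇒ V=2.1856 continue | (k=2,j=2): S=153.6133, (K−S)⁺=0.0000, hold=0.2756 ⇒ V=0.2756 continue  boundary S*=-
step 1: (k=1,j=0): S=116.0491, (K−S)⁺=0.0000, hold=5.0820 ⇒ V=5.0820 continue | (k=1,j=1): S=139.9050, (K−S)⁺=0.0000, hold=1.2211 ⇒ V=1.2211 continue  boundary S*=-
step 0: (k=0,j=0): S=127.4200, (K−S)⁺=0.0000, hold=3.1291 ⇒ V=3.1291 continue  boundary S*=-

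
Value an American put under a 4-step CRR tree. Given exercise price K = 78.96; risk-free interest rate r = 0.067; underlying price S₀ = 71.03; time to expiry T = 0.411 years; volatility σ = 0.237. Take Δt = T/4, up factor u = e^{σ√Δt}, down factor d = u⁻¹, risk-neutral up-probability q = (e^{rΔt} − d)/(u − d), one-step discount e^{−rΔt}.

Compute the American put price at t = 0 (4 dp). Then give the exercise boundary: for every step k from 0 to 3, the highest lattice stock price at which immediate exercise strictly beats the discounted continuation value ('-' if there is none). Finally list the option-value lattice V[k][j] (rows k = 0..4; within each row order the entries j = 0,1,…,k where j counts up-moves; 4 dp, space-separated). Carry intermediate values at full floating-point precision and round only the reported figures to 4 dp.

price = 8.6504
boundary = - 65.8338 61.0177 65.8338
tree:
8.6504
13.1262 4.7376
17.9423 8.1234 1.7541
22.4061 13.1262 3.7296 0.0000
26.5433 17.9423 7.9300 0.0000 0.0000

Δt=0.10275, u=1.07893, d=0.92684, q=0.52644, disc=e^(-rΔt)=0.99314
k=4 terminal: V=max(K-S,0) → 26.5433 17.9423 7.9300 0.0000 0.0000
k=3: j=0 S=56.5539 intr=22.4061 cont=21.8644 V=22.4061[EX]; j=1 S=65.8338 intr=13.1262 cont=12.5845 V=13.1262[EX]; j=2 S=76.6364 intr=2.3236 cont=3.7296 V=3.7296[hold]; j=3 S=89.2116 intr=0.0000 cont=0.0000 V=0.0000[hold]  S*(3)=65.8338
k=2: j=0 S=61.0177 intr=17.9423 cont=17.4006 V=17.9423[EX]; j=1 S=71.0300 intr=7.9300 cont=8.1234 V=8.1234[hold]; j=2 S=82.6853 intr=0.0000 cont=1.7541 V=1.7541[hold]  S*(2)=61.0177
k=1: j=0 S=65.8338 intr=13.1262 cont=12.6856 V=13.1262[EX]; j=1 S=76.6364 intr=2.3236 cont=4.7376 V=4.7376[hold]  S*(1)=65.8338
k=0: j=0 S=71.0300 intr=7.9300 cont=8.6504 V=8.6504[hold]  S*(0)=-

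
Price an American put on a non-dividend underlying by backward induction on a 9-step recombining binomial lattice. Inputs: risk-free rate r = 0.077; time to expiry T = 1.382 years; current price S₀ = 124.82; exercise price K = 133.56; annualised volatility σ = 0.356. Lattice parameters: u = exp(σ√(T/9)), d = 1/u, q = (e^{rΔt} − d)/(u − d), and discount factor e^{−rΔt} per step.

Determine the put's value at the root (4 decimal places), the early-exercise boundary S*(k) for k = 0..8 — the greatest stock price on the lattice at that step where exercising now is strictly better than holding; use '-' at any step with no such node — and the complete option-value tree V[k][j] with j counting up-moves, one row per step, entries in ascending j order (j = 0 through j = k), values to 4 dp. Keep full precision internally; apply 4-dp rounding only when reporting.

params: Δt=0.15356 u=1.14970 d=0.86979 q=0.50767 e^(-rΔt)=0.98825
t_9 payoffs: 97.9955 86.5503 71.4219 51.4250 24.9927 0.0000 0.0000 0.0000 0.0000 0.0000
t_8: node(8,0) S=40.8886 payoff=92.6714 vs cont=91.1015 → 92.6714 [stop]  node(8,1) S=54.0471 payoff=79.5129 vs cont=77.9430 → 79.5129 [stop]  node(8,2) S=71.4403 payoff=62.1197 vs cont=60.5498 → 62.1197 [stop]  node(8,3) S=94.4308 payoff=39.1292 vs cont=37.5593 → 39.1292 [stop]  node(8,4) S=124.8200 payoff=8.7400 vs cont=12.1600 → 12.1600 [wait]  node(8,5) S=164.9889 payoff=0.0000 vs cont=0.0000 → 0.0000 [wait]  node(8,6) S=218.0847 payoff=0.0000 vs cont=0.0000 → 0.0000 [wait]  node(8,7) S=288.2676 payoff=0.0000 vs cont=0.0000 → 0.0000 [wait]  node(8,8) S=381.0363 payoff=0.0000 vs cont=0.0000 → 0.0000 [wait]  ⇒ S*(8)=94.4308
t_7: node(7,0) S=47.0097 payoff=86.5503 vs cont=84.9804 → 86.5503 [stop]  node(7,1) S=62.1381 payoff=71.4219 vs cont=69.8520 → 71.4219 [stop]  node(7,2) S=82.1350 payoff=51.4250 vs cont=49.8551 → 51.4250 [stop]  node(7,3) S=108.5673 payoff=24.9927 vs cont=25.1387 → 25.1387 [wait]  node(7,4) S=143.5058 payoff=0.0000 vs cont=5.9163 → 5.9163 [wait]  node(7,5) S=189.6881 payoff=0.0000 vs cont=0.0000 → 0.0000 [wait]  node(7,6) S=250.7325 payoff=0.0000 vs cont=0.0000 → 0.0000 [wait]  node(7,7) S=331.4218 payoff=0.0000 vs cont=0.0000 → 0.0000 [wait]  ⇒ S*(7)=82.1350
t_6: node(6,0) S=54.0471 payoff=79.5129 vs cont=77.9430 → 79.5129 [stop]  node(6,1) S=71.4403 payoff=62.1197 vs cont=60.5498 → 62.1197 [stop]  node(6,2) S=94.4308 payoff=39.1292 vs cont=37.6325 → 39.1292 [stop]  node(6,3) S=124.8200 payoff=8.7400 vs cont=15.1992 → 15.1992 [wait]  node(6,4) S=164.9889 payoff=0.0000 vs cont=2.8785 → 2.8785 [wait]  node(6,5) S=218.0847 payoff=0.0000 vs cont=0.0000 → 0.0000 [wait]  node(6,6) S=288.2676 payoff=0.0000 vs cont=0.0000 → 0.0000 [wait]  ⇒ S*(6)=94.4308
t_5: node(5,0) S=62.1381 payoff=71.4219 vs cont=69.8520 → 71.4219 [stop]  node(5,1) S=82.1350 payoff=51.4250 vs cont=49.8551 → 51.4250 [stop]  node(5,2) S=108.5673 payoff=24.9927 vs cont=26.6635 → 26.6635 [wait]  node(5,3) S=143.5058 payoff=0.0000 vs cont=8.8392 → 8.8392 [wait]  node(5,4) S=189.6881 payoff=0.0000 vs cont=1.4005 → 1.4005 [wait]  node(5,5) S=250.7325 payoff=0.0000 vs cont=0.0000 → 0.0000 [wait]  ⇒ S*(5)=82.1350
t_4: node(4,0) S=71.4403 payoff=62.1197 vs cont=60.5498 → 62.1197 [stop]  node(4,1) S=94.4308 payoff=39.1292 vs cont=38.3975 → 39.1292 [stop]  node(4,2) S=124.8200 payoff=8.7400 vs cont=17.4075 → 17.4075 [wait]  node(4,3) S=164.9889 payoff=0.0000 vs cont=5.0033 → 5.0033 [wait]  node(4,4) S=218.0847 payoff=0.0000 vs cont=0.6814 → 0.6814 [wait]  ⇒ S*(4)=94.4308
t_3: node(3,0) S=82.1350 payoff=51.4250 vs cont=49.8551 → 51.4250 [stop]  node(3,1) S=108.5673 payoff=24.9927 vs cont=27.7714 → 27.7714 [wait]  node(3,2) S=143.5058 payoff=0.0000 vs cont=10.9796 → 10.9796 [wait]  node(3,3) S=189.6881 payoff=0.0000 vs cont=2.7762 → 2.7762 [wait]  ⇒ S*(3)=82.1350
t_2: node(2,0) S=94.4308 payoff=39.1292 vs cont=38.9534 → 39.1292 [stop]  node(2,1) S=124.8200 payoff=8.7400 vs cont=19.0205 → 19.0205 [wait]  node(2,2) S=164.9889 payoff=0.0000 vs cont=6.7349 → 6.7349 [wait]  ⇒ S*(2)=94.4308
t_1: node(1,0) S=108.5673 payoff=24.9927 vs cont=28.5806 → 28.5806 [wait]  node(1,1) S=143.5058 payoff=0.0000 vs cont=12.6331 → 12.6331 [wait]  ⇒ S*(1)=-
t_0: node(0,0) S=124.8200 payoff=8.7400 vs cont=20.2437 → 20.2437 [wait]  ⇒ S*(0)=-

price = 20.2437
boundary = - - 94.4308 82.1350 94.4308 82.1350 94.4308 82.1350 94.4308
tree:
20.2437
28.5806 12.6331
39.1292 19.0205 6.7349
51.4250 27.7714 10.9796 2.7762
62.1197 39.1292 17.4075 5.0033 0.6814
71.4219 51.4250 26.6635 8.8392 1.4005 0.0000
79.5129 62.1197 39.1292 15.1992 2.8785 0.0000 0.0000
86.5503 71.4219 51.4250 25.1387 5.9163 0.0000 0.0000 0.0000
92.6714 79.5129 62.1197 39.1292 12.1600 0.0000 0.0000 0.0000 0.0000
97.9955 86.5503 71.4219 51.4250 24.9927 0.0000 0.0000 0.0000 0.0000 0.0000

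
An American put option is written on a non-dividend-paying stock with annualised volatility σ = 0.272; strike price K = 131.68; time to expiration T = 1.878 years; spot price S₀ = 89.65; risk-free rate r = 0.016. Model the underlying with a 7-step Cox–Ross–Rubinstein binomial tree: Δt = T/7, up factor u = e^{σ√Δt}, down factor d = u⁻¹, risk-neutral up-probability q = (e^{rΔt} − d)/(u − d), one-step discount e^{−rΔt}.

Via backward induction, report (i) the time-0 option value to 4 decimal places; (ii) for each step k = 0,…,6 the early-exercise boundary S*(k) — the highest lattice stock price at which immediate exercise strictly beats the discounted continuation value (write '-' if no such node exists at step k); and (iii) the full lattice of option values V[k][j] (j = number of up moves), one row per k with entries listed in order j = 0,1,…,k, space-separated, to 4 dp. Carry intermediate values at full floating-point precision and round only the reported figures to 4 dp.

price = 43.2556
boundary = - 77.8689 67.6361 77.8689 89.6500 77.8689 89.6500
tree:
43.2556
53.8111 32.2105
64.0439 42.5007 21.3539
72.9321 53.8111 30.6312 11.4969
80.6523 64.0439 42.0300 18.5597 3.9502
87.3579 72.9321 53.8111 28.8043 7.6300 0.0000
93.1823 80.6523 64.0439 42.0300 14.7377 0.0000 0.0000
98.2414 87.3579 72.9321 53.8111 28.4666 0.0000 0.0000 0.0000

Δt=0.26829, u=1.15129, d=0.86859, q=0.48005, disc=e^(-rΔt)=0.99572
k=7 terminal: V=max(K-S,0) → 98.2414 87.3579 72.9321 53.8111 28.4666 0.0000 0.0000 0.0000
k=6: j=0 S=38.4977 intr=93.1823 cont=92.6183 V=93.1823[EX]; j=1 S=51.0277 intr=80.6523 cont=80.0882 V=80.6523[EX]; j=2 S=67.6361 intr=64.0439 cont=63.4799 V=64.0439[EX]; j=3 S=89.6500 intr=42.0300 cont=41.4660 V=42.0300[EX]; j=4 S=118.8290 intr=12.8510 cont=14.7377 V=14.7377[hold]; j=5 S=157.5050 intr=0.0000 cont=0.0000 V=0.0000[hold]; j=6 S=208.7691 intr=0.0000 cont=0.0000 V=0.0000[hold]  S*(6)=89.6500
k=5: j=0 S=44.3221 intr=87.3579 cont=86.7939 V=87.3579[EX]; j=1 S=58.7479 intr=72.9321 cont=72.3681 V=72.9321[EX]; j=2 S=77.8689 intr=53.8111 cont=53.2470 V=53.8111[EX]; j=3 S=103.2134 intr=28.4666 cont=28.8043 V=28.8043[hold]; j=4 S=136.8070 intr=0.0000 cont=7.6300 V=7.6300[hold]; j=5 S=181.3344 intr=0.0000 cont=0.0000 V=0.0000[hold]  S*(5)=77.8689
k=4: j=0 S=51.0277 intr=80.6523 cont=80.0882 V=80.6523[EX]; j=1 S=67.6361 intr=64.0439 cont=63.4799 V=64.0439[EX]; j=2 S=89.6500 intr=42.0300 cont=41.6274 V=42.0300[EX]; j=3 S=118.8290 intr=12.8510 cont=18.5597 V=18.5597[hold]; j=4 S=157.5050 intr=0.0000 cont=3.9502 V=3.9502[hold]  S*(4)=89.6500
k=3: j=0 S=58.7479 intr=72.9321 cont=72.3681 V=72.9321[EX]; j=1 S=77.8689 intr=53.8111 cont=53.2470 V=53.8111[EX]; j=2 S=103.2134 intr=28.4666 cont=30.6312 V=30.6312[hold]; j=3 S=136.8070 intr=0.0000 cont=11.4969 V=11.4969[hold]  S*(3)=77.8689
k=2: j=0 S=67.6361 intr=64.0439 cont=63.4799 V=64.0439[EX]; j=1 S=89.6500 intr=42.0300 cont=42.5007 V=42.5007[hold]; j=2 S=118.8290 intr=12.8510 cont=21.3539 V=21.3539[hold]  S*(2)=67.6361
k=1: j=0 S=77.8689 intr=53.8111 cont=53.4720 V=53.8111[EX]; j=1 S=103.2134 intr=28.4666 cont=32.2105 V=32.2105[hold]  S*(1)=77.8689
k=0: j=0 S=89.6500 intr=42.0300 cont=43.2556 V=43.2556[hold]  S*(0)=-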